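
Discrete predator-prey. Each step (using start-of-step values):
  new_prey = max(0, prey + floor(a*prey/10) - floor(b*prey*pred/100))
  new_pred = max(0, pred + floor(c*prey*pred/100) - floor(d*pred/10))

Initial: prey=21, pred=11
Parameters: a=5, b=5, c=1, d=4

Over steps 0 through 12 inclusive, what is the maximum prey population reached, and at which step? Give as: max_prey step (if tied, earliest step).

Answer: 125 11

Derivation:
Step 1: prey: 21+10-11=20; pred: 11+2-4=9
Step 2: prey: 20+10-9=21; pred: 9+1-3=7
Step 3: prey: 21+10-7=24; pred: 7+1-2=6
Step 4: prey: 24+12-7=29; pred: 6+1-2=5
Step 5: prey: 29+14-7=36; pred: 5+1-2=4
Step 6: prey: 36+18-7=47; pred: 4+1-1=4
Step 7: prey: 47+23-9=61; pred: 4+1-1=4
Step 8: prey: 61+30-12=79; pred: 4+2-1=5
Step 9: prey: 79+39-19=99; pred: 5+3-2=6
Step 10: prey: 99+49-29=119; pred: 6+5-2=9
Step 11: prey: 119+59-53=125; pred: 9+10-3=16
Step 12: prey: 125+62-100=87; pred: 16+20-6=30
Max prey = 125 at step 11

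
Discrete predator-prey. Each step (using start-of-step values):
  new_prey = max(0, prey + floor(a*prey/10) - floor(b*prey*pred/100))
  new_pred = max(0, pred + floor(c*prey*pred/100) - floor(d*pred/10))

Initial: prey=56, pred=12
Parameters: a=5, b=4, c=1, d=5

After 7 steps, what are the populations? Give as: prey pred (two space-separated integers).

Answer: 35 17

Derivation:
Step 1: prey: 56+28-26=58; pred: 12+6-6=12
Step 2: prey: 58+29-27=60; pred: 12+6-6=12
Step 3: prey: 60+30-28=62; pred: 12+7-6=13
Step 4: prey: 62+31-32=61; pred: 13+8-6=15
Step 5: prey: 61+30-36=55; pred: 15+9-7=17
Step 6: prey: 55+27-37=45; pred: 17+9-8=18
Step 7: prey: 45+22-32=35; pred: 18+8-9=17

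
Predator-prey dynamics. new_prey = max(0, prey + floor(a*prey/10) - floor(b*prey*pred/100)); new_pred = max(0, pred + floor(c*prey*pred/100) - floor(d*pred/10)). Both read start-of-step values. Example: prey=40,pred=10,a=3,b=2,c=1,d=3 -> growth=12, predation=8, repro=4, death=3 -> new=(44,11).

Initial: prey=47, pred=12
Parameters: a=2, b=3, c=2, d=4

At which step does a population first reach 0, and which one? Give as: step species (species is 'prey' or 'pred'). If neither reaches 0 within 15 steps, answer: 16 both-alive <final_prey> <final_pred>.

Step 1: prey: 47+9-16=40; pred: 12+11-4=19
Step 2: prey: 40+8-22=26; pred: 19+15-7=27
Step 3: prey: 26+5-21=10; pred: 27+14-10=31
Step 4: prey: 10+2-9=3; pred: 31+6-12=25
Step 5: prey: 3+0-2=1; pred: 25+1-10=16
Step 6: prey: 1+0-0=1; pred: 16+0-6=10
Step 7: prey: 1+0-0=1; pred: 10+0-4=6
Step 8: prey: 1+0-0=1; pred: 6+0-2=4
Step 9: prey: 1+0-0=1; pred: 4+0-1=3
Step 10: prey: 1+0-0=1; pred: 3+0-1=2
Step 11: prey: 1+0-0=1; pred: 2+0-0=2
Steps 12-15: state stable at prey=1, pred=2 (no change)
No extinction within 15 steps

Answer: 16 both-alive 1 2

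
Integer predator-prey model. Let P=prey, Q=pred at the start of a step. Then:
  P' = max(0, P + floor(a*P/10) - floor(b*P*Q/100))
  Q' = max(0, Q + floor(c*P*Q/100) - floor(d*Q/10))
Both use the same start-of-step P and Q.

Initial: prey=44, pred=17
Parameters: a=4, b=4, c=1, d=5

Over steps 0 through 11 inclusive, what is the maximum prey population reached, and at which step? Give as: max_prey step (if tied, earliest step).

Answer: 96 11

Derivation:
Step 1: prey: 44+17-29=32; pred: 17+7-8=16
Step 2: prey: 32+12-20=24; pred: 16+5-8=13
Step 3: prey: 24+9-12=21; pred: 13+3-6=10
Step 4: prey: 21+8-8=21; pred: 10+2-5=7
Step 5: prey: 21+8-5=24; pred: 7+1-3=5
Step 6: prey: 24+9-4=29; pred: 5+1-2=4
Step 7: prey: 29+11-4=36; pred: 4+1-2=3
Step 8: prey: 36+14-4=46; pred: 3+1-1=3
Step 9: prey: 46+18-5=59; pred: 3+1-1=3
Step 10: prey: 59+23-7=75; pred: 3+1-1=3
Step 11: prey: 75+30-9=96; pred: 3+2-1=4
Max prey = 96 at step 11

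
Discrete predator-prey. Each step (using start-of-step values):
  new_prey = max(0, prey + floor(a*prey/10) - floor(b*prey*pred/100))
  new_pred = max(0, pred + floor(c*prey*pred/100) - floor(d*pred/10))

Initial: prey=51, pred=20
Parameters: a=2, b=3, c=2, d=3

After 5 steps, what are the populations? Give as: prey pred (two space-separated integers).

Answer: 0 19

Derivation:
Step 1: prey: 51+10-30=31; pred: 20+20-6=34
Step 2: prey: 31+6-31=6; pred: 34+21-10=45
Step 3: prey: 6+1-8=0; pred: 45+5-13=37
Step 4: prey: 0+0-0=0; pred: 37+0-11=26
Step 5: prey: 0+0-0=0; pred: 26+0-7=19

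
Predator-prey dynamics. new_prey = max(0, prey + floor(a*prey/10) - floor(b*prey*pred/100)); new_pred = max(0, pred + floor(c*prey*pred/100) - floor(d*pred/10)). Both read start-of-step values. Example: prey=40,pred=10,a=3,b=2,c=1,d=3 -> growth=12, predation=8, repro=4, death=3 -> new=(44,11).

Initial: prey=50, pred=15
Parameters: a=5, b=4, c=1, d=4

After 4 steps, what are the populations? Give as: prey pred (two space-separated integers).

Answer: 27 16

Derivation:
Step 1: prey: 50+25-30=45; pred: 15+7-6=16
Step 2: prey: 45+22-28=39; pred: 16+7-6=17
Step 3: prey: 39+19-26=32; pred: 17+6-6=17
Step 4: prey: 32+16-21=27; pred: 17+5-6=16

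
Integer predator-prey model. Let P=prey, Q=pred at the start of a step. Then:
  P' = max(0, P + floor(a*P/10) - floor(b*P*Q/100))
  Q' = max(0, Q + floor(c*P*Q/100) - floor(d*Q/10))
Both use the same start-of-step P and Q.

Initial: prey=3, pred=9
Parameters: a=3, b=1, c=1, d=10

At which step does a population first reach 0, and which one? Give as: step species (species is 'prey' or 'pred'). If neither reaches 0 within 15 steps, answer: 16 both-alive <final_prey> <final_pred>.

Answer: 1 pred

Derivation:
Step 1: prey: 3+0-0=3; pred: 9+0-9=0
First extinction: pred at step 1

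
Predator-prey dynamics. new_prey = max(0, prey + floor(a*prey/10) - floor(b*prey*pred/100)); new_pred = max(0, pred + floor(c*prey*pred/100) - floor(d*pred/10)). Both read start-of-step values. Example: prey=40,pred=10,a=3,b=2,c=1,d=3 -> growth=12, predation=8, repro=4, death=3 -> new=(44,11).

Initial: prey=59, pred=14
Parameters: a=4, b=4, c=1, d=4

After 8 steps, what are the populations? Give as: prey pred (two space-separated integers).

Step 1: prey: 59+23-33=49; pred: 14+8-5=17
Step 2: prey: 49+19-33=35; pred: 17+8-6=19
Step 3: prey: 35+14-26=23; pred: 19+6-7=18
Step 4: prey: 23+9-16=16; pred: 18+4-7=15
Step 5: prey: 16+6-9=13; pred: 15+2-6=11
Step 6: prey: 13+5-5=13; pred: 11+1-4=8
Step 7: prey: 13+5-4=14; pred: 8+1-3=6
Step 8: prey: 14+5-3=16; pred: 6+0-2=4

Answer: 16 4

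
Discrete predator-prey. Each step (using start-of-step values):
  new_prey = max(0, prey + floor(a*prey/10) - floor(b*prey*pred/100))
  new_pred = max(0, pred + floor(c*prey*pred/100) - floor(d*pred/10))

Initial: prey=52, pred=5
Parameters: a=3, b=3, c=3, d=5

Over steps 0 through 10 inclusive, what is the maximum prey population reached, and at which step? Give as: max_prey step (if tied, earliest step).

Step 1: prey: 52+15-7=60; pred: 5+7-2=10
Step 2: prey: 60+18-18=60; pred: 10+18-5=23
Step 3: prey: 60+18-41=37; pred: 23+41-11=53
Step 4: prey: 37+11-58=0; pred: 53+58-26=85
Step 5: prey: 0+0-0=0; pred: 85+0-42=43
Step 6: prey: 0+0-0=0; pred: 43+0-21=22
Step 7: prey: 0+0-0=0; pred: 22+0-11=11
Step 8: prey: 0+0-0=0; pred: 11+0-5=6
Step 9: prey: 0+0-0=0; pred: 6+0-3=3
Step 10: prey: 0+0-0=0; pred: 3+0-1=2
Max prey = 60 at step 1

Answer: 60 1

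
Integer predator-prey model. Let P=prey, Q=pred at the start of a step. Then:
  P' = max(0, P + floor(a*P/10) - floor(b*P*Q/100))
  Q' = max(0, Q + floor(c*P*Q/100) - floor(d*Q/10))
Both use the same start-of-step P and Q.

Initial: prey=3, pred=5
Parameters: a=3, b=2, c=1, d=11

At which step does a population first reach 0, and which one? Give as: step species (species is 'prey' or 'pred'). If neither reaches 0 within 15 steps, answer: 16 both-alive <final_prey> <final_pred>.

Step 1: prey: 3+0-0=3; pred: 5+0-5=0
First extinction: pred at step 1

Answer: 1 pred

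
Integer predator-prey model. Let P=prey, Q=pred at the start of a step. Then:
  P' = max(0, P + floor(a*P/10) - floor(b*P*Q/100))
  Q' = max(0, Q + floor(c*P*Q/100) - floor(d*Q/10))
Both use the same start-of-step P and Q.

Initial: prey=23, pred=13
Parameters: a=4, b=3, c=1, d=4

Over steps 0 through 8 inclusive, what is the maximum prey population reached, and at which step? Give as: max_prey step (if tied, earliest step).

Answer: 67 8

Derivation:
Step 1: prey: 23+9-8=24; pred: 13+2-5=10
Step 2: prey: 24+9-7=26; pred: 10+2-4=8
Step 3: prey: 26+10-6=30; pred: 8+2-3=7
Step 4: prey: 30+12-6=36; pred: 7+2-2=7
Step 5: prey: 36+14-7=43; pred: 7+2-2=7
Step 6: prey: 43+17-9=51; pred: 7+3-2=8
Step 7: prey: 51+20-12=59; pred: 8+4-3=9
Step 8: prey: 59+23-15=67; pred: 9+5-3=11
Max prey = 67 at step 8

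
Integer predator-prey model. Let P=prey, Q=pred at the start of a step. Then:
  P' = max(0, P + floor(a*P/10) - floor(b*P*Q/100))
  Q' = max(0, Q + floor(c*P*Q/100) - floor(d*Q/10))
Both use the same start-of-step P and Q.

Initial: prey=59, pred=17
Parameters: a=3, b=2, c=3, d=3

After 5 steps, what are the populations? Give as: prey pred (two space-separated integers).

Step 1: prey: 59+17-20=56; pred: 17+30-5=42
Step 2: prey: 56+16-47=25; pred: 42+70-12=100
Step 3: prey: 25+7-50=0; pred: 100+75-30=145
Step 4: prey: 0+0-0=0; pred: 145+0-43=102
Step 5: prey: 0+0-0=0; pred: 102+0-30=72

Answer: 0 72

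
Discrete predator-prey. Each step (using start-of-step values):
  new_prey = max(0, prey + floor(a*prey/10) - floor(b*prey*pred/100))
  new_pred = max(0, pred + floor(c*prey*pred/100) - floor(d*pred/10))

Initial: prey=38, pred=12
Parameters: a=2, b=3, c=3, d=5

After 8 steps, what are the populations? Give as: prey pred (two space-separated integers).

Step 1: prey: 38+7-13=32; pred: 12+13-6=19
Step 2: prey: 32+6-18=20; pred: 19+18-9=28
Step 3: prey: 20+4-16=8; pred: 28+16-14=30
Step 4: prey: 8+1-7=2; pred: 30+7-15=22
Step 5: prey: 2+0-1=1; pred: 22+1-11=12
Step 6: prey: 1+0-0=1; pred: 12+0-6=6
Step 7: prey: 1+0-0=1; pred: 6+0-3=3
Step 8: prey: 1+0-0=1; pred: 3+0-1=2

Answer: 1 2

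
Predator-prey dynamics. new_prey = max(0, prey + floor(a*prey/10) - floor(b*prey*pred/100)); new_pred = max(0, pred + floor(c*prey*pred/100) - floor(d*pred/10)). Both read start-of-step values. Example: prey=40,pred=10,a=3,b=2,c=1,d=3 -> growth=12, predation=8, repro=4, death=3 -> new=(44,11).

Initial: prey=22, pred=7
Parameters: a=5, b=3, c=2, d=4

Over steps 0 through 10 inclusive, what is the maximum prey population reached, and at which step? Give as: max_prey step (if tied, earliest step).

Answer: 53 4

Derivation:
Step 1: prey: 22+11-4=29; pred: 7+3-2=8
Step 2: prey: 29+14-6=37; pred: 8+4-3=9
Step 3: prey: 37+18-9=46; pred: 9+6-3=12
Step 4: prey: 46+23-16=53; pred: 12+11-4=19
Step 5: prey: 53+26-30=49; pred: 19+20-7=32
Step 6: prey: 49+24-47=26; pred: 32+31-12=51
Step 7: prey: 26+13-39=0; pred: 51+26-20=57
Step 8: prey: 0+0-0=0; pred: 57+0-22=35
Step 9: prey: 0+0-0=0; pred: 35+0-14=21
Step 10: prey: 0+0-0=0; pred: 21+0-8=13
Max prey = 53 at step 4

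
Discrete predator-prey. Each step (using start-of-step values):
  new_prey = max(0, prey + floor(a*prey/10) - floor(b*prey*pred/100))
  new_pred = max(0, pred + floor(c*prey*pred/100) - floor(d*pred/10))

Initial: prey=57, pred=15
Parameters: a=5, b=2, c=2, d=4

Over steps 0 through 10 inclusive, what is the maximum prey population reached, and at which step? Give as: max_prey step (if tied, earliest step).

Step 1: prey: 57+28-17=68; pred: 15+17-6=26
Step 2: prey: 68+34-35=67; pred: 26+35-10=51
Step 3: prey: 67+33-68=32; pred: 51+68-20=99
Step 4: prey: 32+16-63=0; pred: 99+63-39=123
Step 5: prey: 0+0-0=0; pred: 123+0-49=74
Step 6: prey: 0+0-0=0; pred: 74+0-29=45
Step 7: prey: 0+0-0=0; pred: 45+0-18=27
Step 8: prey: 0+0-0=0; pred: 27+0-10=17
Step 9: prey: 0+0-0=0; pred: 17+0-6=11
Step 10: prey: 0+0-0=0; pred: 11+0-4=7
Max prey = 68 at step 1

Answer: 68 1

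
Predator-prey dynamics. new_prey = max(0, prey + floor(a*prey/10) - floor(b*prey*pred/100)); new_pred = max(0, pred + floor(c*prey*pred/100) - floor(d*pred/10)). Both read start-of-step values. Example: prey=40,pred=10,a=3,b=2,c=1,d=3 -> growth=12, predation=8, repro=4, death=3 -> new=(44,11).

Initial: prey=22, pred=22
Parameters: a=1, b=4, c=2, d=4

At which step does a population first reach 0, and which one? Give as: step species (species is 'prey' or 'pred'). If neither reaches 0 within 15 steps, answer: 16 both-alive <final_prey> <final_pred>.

Step 1: prey: 22+2-19=5; pred: 22+9-8=23
Step 2: prey: 5+0-4=1; pred: 23+2-9=16
Step 3: prey: 1+0-0=1; pred: 16+0-6=10
Step 4: prey: 1+0-0=1; pred: 10+0-4=6
Step 5: prey: 1+0-0=1; pred: 6+0-2=4
Step 6: prey: 1+0-0=1; pred: 4+0-1=3
Step 7: prey: 1+0-0=1; pred: 3+0-1=2
Step 8: prey: 1+0-0=1; pred: 2+0-0=2
Steps 9-15: state stable at prey=1, pred=2 (no change)
No extinction within 15 steps

Answer: 16 both-alive 1 2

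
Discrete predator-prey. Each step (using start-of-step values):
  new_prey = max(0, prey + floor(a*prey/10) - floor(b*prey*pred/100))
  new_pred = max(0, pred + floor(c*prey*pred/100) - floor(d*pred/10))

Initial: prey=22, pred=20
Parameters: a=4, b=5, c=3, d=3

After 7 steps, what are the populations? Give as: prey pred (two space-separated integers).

Answer: 0 5

Derivation:
Step 1: prey: 22+8-22=8; pred: 20+13-6=27
Step 2: prey: 8+3-10=1; pred: 27+6-8=25
Step 3: prey: 1+0-1=0; pred: 25+0-7=18
Step 4: prey: 0+0-0=0; pred: 18+0-5=13
Step 5: prey: 0+0-0=0; pred: 13+0-3=10
Step 6: prey: 0+0-0=0; pred: 10+0-3=7
Step 7: prey: 0+0-0=0; pred: 7+0-2=5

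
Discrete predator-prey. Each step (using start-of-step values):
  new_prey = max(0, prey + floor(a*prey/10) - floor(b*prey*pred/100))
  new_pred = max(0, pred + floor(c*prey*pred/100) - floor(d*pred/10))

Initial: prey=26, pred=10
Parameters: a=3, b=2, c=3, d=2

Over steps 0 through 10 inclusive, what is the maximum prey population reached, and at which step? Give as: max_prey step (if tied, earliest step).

Step 1: prey: 26+7-5=28; pred: 10+7-2=15
Step 2: prey: 28+8-8=28; pred: 15+12-3=24
Step 3: prey: 28+8-13=23; pred: 24+20-4=40
Step 4: prey: 23+6-18=11; pred: 40+27-8=59
Step 5: prey: 11+3-12=2; pred: 59+19-11=67
Step 6: prey: 2+0-2=0; pred: 67+4-13=58
Step 7: prey: 0+0-0=0; pred: 58+0-11=47
Step 8: prey: 0+0-0=0; pred: 47+0-9=38
Step 9: prey: 0+0-0=0; pred: 38+0-7=31
Step 10: prey: 0+0-0=0; pred: 31+0-6=25
Max prey = 28 at step 1

Answer: 28 1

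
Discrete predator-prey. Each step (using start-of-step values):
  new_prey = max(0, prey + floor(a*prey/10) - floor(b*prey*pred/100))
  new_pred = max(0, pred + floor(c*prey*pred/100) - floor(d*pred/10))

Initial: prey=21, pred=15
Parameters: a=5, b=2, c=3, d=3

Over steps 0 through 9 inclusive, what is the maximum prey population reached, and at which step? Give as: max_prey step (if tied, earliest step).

Answer: 27 2

Derivation:
Step 1: prey: 21+10-6=25; pred: 15+9-4=20
Step 2: prey: 25+12-10=27; pred: 20+15-6=29
Step 3: prey: 27+13-15=25; pred: 29+23-8=44
Step 4: prey: 25+12-22=15; pred: 44+33-13=64
Step 5: prey: 15+7-19=3; pred: 64+28-19=73
Step 6: prey: 3+1-4=0; pred: 73+6-21=58
Step 7: prey: 0+0-0=0; pred: 58+0-17=41
Step 8: prey: 0+0-0=0; pred: 41+0-12=29
Step 9: prey: 0+0-0=0; pred: 29+0-8=21
Max prey = 27 at step 2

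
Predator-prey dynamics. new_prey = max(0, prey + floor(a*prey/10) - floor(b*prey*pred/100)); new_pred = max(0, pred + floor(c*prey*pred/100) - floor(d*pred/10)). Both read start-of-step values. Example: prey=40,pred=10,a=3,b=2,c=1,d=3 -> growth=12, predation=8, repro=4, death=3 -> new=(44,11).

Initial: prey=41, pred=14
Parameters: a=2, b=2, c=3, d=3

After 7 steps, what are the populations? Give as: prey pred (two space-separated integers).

Answer: 0 22

Derivation:
Step 1: prey: 41+8-11=38; pred: 14+17-4=27
Step 2: prey: 38+7-20=25; pred: 27+30-8=49
Step 3: prey: 25+5-24=6; pred: 49+36-14=71
Step 4: prey: 6+1-8=0; pred: 71+12-21=62
Step 5: prey: 0+0-0=0; pred: 62+0-18=44
Step 6: prey: 0+0-0=0; pred: 44+0-13=31
Step 7: prey: 0+0-0=0; pred: 31+0-9=22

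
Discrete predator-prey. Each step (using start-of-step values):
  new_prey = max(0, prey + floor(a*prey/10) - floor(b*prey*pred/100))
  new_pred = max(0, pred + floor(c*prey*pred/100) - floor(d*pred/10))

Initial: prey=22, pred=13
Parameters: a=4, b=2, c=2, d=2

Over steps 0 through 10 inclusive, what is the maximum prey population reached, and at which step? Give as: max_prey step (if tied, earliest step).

Step 1: prey: 22+8-5=25; pred: 13+5-2=16
Step 2: prey: 25+10-8=27; pred: 16+8-3=21
Step 3: prey: 27+10-11=26; pred: 21+11-4=28
Step 4: prey: 26+10-14=22; pred: 28+14-5=37
Step 5: prey: 22+8-16=14; pred: 37+16-7=46
Step 6: prey: 14+5-12=7; pred: 46+12-9=49
Step 7: prey: 7+2-6=3; pred: 49+6-9=46
Step 8: prey: 3+1-2=2; pred: 46+2-9=39
Step 9: prey: 2+0-1=1; pred: 39+1-7=33
Step 10: prey: 1+0-0=1; pred: 33+0-6=27
Max prey = 27 at step 2

Answer: 27 2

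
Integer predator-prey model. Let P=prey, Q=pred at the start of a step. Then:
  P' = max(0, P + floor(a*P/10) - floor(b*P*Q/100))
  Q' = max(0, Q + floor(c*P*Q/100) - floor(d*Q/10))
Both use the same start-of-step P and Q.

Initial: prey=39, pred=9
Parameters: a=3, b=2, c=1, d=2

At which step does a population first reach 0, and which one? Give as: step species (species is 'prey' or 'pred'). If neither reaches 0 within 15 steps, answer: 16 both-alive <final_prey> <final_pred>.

Answer: 16 both-alive 2 12

Derivation:
Step 1: prey: 39+11-7=43; pred: 9+3-1=11
Step 2: prey: 43+12-9=46; pred: 11+4-2=13
Step 3: prey: 46+13-11=48; pred: 13+5-2=16
Step 4: prey: 48+14-15=47; pred: 16+7-3=20
Step 5: prey: 47+14-18=43; pred: 20+9-4=25
Step 6: prey: 43+12-21=34; pred: 25+10-5=30
Step 7: prey: 34+10-20=24; pred: 30+10-6=34
Step 8: prey: 24+7-16=15; pred: 34+8-6=36
Step 9: prey: 15+4-10=9; pred: 36+5-7=34
Step 10: prey: 9+2-6=5; pred: 34+3-6=31
Step 11: prey: 5+1-3=3; pred: 31+1-6=26
Step 12: prey: 3+0-1=2; pred: 26+0-5=21
Step 13: prey: 2+0-0=2; pred: 21+0-4=17
Step 14: prey: 2+0-0=2; pred: 17+0-3=14
Step 15: prey: 2+0-0=2; pred: 14+0-2=12
No extinction within 15 steps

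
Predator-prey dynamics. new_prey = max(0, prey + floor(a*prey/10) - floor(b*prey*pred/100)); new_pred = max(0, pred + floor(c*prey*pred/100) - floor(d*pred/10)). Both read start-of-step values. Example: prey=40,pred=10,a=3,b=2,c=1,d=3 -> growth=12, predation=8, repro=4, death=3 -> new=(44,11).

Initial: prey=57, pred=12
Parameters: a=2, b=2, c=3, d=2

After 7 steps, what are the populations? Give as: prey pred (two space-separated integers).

Answer: 0 55

Derivation:
Step 1: prey: 57+11-13=55; pred: 12+20-2=30
Step 2: prey: 55+11-33=33; pred: 30+49-6=73
Step 3: prey: 33+6-48=0; pred: 73+72-14=131
Step 4: prey: 0+0-0=0; pred: 131+0-26=105
Step 5: prey: 0+0-0=0; pred: 105+0-21=84
Step 6: prey: 0+0-0=0; pred: 84+0-16=68
Step 7: prey: 0+0-0=0; pred: 68+0-13=55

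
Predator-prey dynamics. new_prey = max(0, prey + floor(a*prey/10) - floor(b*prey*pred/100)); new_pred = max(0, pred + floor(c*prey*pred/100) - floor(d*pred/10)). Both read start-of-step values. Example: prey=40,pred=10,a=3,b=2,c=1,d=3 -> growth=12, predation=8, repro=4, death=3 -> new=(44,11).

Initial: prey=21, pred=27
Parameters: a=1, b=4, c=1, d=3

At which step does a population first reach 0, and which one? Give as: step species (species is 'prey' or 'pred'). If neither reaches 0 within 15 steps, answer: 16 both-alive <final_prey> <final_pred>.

Step 1: prey: 21+2-22=1; pred: 27+5-8=24
Step 2: prey: 1+0-0=1; pred: 24+0-7=17
Step 3: prey: 1+0-0=1; pred: 17+0-5=12
Step 4: prey: 1+0-0=1; pred: 12+0-3=9
Step 5: prey: 1+0-0=1; pred: 9+0-2=7
Step 6: prey: 1+0-0=1; pred: 7+0-2=5
Step 7: prey: 1+0-0=1; pred: 5+0-1=4
Step 8: prey: 1+0-0=1; pred: 4+0-1=3
Step 9: prey: 1+0-0=1; pred: 3+0-0=3
Steps 10-15: state stable at prey=1, pred=3 (no change)
No extinction within 15 steps

Answer: 16 both-alive 1 3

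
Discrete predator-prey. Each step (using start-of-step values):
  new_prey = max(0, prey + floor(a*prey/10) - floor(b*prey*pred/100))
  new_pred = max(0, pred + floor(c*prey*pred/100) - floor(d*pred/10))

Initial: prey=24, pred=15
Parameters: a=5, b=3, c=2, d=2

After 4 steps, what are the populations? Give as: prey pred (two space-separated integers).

Step 1: prey: 24+12-10=26; pred: 15+7-3=19
Step 2: prey: 26+13-14=25; pred: 19+9-3=25
Step 3: prey: 25+12-18=19; pred: 25+12-5=32
Step 4: prey: 19+9-18=10; pred: 32+12-6=38

Answer: 10 38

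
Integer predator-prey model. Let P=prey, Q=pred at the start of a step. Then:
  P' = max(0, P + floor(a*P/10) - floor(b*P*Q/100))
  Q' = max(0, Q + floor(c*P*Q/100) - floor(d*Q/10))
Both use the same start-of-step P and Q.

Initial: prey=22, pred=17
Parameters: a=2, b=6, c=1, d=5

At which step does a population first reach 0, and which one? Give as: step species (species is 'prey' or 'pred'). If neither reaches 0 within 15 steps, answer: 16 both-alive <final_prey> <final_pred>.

Step 1: prey: 22+4-22=4; pred: 17+3-8=12
Step 2: prey: 4+0-2=2; pred: 12+0-6=6
Step 3: prey: 2+0-0=2; pred: 6+0-3=3
Step 4: prey: 2+0-0=2; pred: 3+0-1=2
Step 5: prey: 2+0-0=2; pred: 2+0-1=1
Step 6: prey: 2+0-0=2; pred: 1+0-0=1
Steps 7-15: state stable at prey=2, pred=1 (no change)
No extinction within 15 steps

Answer: 16 both-alive 2 1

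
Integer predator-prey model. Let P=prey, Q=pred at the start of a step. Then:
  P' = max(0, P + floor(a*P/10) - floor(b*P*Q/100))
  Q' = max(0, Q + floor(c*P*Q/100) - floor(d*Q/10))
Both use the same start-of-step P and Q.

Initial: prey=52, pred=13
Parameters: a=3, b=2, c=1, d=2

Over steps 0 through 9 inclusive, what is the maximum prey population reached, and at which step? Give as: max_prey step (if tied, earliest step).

Answer: 54 1

Derivation:
Step 1: prey: 52+15-13=54; pred: 13+6-2=17
Step 2: prey: 54+16-18=52; pred: 17+9-3=23
Step 3: prey: 52+15-23=44; pred: 23+11-4=30
Step 4: prey: 44+13-26=31; pred: 30+13-6=37
Step 5: prey: 31+9-22=18; pred: 37+11-7=41
Step 6: prey: 18+5-14=9; pred: 41+7-8=40
Step 7: prey: 9+2-7=4; pred: 40+3-8=35
Step 8: prey: 4+1-2=3; pred: 35+1-7=29
Step 9: prey: 3+0-1=2; pred: 29+0-5=24
Max prey = 54 at step 1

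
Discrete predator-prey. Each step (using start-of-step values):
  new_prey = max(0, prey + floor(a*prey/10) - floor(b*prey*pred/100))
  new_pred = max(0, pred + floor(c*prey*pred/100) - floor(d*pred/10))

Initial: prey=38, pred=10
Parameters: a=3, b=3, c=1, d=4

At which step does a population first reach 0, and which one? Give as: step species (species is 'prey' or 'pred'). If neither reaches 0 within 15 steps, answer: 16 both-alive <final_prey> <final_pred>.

Answer: 16 both-alive 47 10

Derivation:
Step 1: prey: 38+11-11=38; pred: 10+3-4=9
Step 2: prey: 38+11-10=39; pred: 9+3-3=9
Step 3: prey: 39+11-10=40; pred: 9+3-3=9
Step 4: prey: 40+12-10=42; pred: 9+3-3=9
Step 5: prey: 42+12-11=43; pred: 9+3-3=9
Step 6: prey: 43+12-11=44; pred: 9+3-3=9
Step 7: prey: 44+13-11=46; pred: 9+3-3=9
Step 8: prey: 46+13-12=47; pred: 9+4-3=10
Step 9: prey: 47+14-14=47; pred: 10+4-4=10
Steps 10-15: state stable at prey=47, pred=10 (no change)
No extinction within 15 steps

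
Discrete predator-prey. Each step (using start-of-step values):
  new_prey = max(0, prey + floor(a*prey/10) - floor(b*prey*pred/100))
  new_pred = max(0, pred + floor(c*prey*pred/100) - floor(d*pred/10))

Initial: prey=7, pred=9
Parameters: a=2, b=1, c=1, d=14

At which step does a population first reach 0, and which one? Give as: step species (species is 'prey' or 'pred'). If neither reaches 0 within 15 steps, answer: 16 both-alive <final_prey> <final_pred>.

Answer: 1 pred

Derivation:
Step 1: prey: 7+1-0=8; pred: 9+0-12=0
First extinction: pred at step 1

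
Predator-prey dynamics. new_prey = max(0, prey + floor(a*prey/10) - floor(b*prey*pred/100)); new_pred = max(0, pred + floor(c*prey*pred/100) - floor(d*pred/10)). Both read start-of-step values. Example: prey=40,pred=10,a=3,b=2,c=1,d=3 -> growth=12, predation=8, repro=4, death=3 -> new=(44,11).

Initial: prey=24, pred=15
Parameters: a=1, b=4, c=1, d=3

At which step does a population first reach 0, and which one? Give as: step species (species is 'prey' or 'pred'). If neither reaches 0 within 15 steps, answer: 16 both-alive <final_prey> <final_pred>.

Step 1: prey: 24+2-14=12; pred: 15+3-4=14
Step 2: prey: 12+1-6=7; pred: 14+1-4=11
Step 3: prey: 7+0-3=4; pred: 11+0-3=8
Step 4: prey: 4+0-1=3; pred: 8+0-2=6
Step 5: prey: 3+0-0=3; pred: 6+0-1=5
Step 6: prey: 3+0-0=3; pred: 5+0-1=4
Step 7: prey: 3+0-0=3; pred: 4+0-1=3
Step 8: prey: 3+0-0=3; pred: 3+0-0=3
Steps 9-15: state stable at prey=3, pred=3 (no change)
No extinction within 15 steps

Answer: 16 both-alive 3 3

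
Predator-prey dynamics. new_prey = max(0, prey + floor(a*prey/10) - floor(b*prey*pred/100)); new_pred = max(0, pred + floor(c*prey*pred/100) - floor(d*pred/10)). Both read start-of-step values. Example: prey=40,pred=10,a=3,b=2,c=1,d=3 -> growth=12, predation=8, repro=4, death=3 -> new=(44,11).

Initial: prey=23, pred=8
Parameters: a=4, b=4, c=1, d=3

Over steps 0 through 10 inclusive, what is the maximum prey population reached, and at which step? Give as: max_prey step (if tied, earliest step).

Answer: 55 7

Derivation:
Step 1: prey: 23+9-7=25; pred: 8+1-2=7
Step 2: prey: 25+10-7=28; pred: 7+1-2=6
Step 3: prey: 28+11-6=33; pred: 6+1-1=6
Step 4: prey: 33+13-7=39; pred: 6+1-1=6
Step 5: prey: 39+15-9=45; pred: 6+2-1=7
Step 6: prey: 45+18-12=51; pred: 7+3-2=8
Step 7: prey: 51+20-16=55; pred: 8+4-2=10
Step 8: prey: 55+22-22=55; pred: 10+5-3=12
Step 9: prey: 55+22-26=51; pred: 12+6-3=15
Step 10: prey: 51+20-30=41; pred: 15+7-4=18
Max prey = 55 at step 7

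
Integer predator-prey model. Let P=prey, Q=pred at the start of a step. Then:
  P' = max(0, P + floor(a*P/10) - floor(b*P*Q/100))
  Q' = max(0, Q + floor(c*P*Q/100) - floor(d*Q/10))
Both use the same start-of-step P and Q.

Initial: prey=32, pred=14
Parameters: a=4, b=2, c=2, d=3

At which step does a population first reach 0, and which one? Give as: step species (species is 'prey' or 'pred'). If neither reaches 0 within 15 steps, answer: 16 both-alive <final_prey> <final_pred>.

Answer: 7 prey

Derivation:
Step 1: prey: 32+12-8=36; pred: 14+8-4=18
Step 2: prey: 36+14-12=38; pred: 18+12-5=25
Step 3: prey: 38+15-19=34; pred: 25+19-7=37
Step 4: prey: 34+13-25=22; pred: 37+25-11=51
Step 5: prey: 22+8-22=8; pred: 51+22-15=58
Step 6: prey: 8+3-9=2; pred: 58+9-17=50
Step 7: prey: 2+0-2=0; pred: 50+2-15=37
First extinction: prey at step 7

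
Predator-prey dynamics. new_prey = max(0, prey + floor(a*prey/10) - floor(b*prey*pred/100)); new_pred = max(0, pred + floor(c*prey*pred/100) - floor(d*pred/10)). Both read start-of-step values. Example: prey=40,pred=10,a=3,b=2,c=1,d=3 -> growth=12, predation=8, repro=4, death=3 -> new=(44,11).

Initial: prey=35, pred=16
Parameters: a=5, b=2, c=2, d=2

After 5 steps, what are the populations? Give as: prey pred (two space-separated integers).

Answer: 0 85

Derivation:
Step 1: prey: 35+17-11=41; pred: 16+11-3=24
Step 2: prey: 41+20-19=42; pred: 24+19-4=39
Step 3: prey: 42+21-32=31; pred: 39+32-7=64
Step 4: prey: 31+15-39=7; pred: 64+39-12=91
Step 5: prey: 7+3-12=0; pred: 91+12-18=85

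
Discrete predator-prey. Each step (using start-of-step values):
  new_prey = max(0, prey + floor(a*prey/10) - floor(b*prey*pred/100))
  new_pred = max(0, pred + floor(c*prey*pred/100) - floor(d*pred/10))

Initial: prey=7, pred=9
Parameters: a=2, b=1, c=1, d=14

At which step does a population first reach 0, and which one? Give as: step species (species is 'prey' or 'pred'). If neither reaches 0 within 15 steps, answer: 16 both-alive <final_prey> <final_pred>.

Answer: 1 pred

Derivation:
Step 1: prey: 7+1-0=8; pred: 9+0-12=0
First extinction: pred at step 1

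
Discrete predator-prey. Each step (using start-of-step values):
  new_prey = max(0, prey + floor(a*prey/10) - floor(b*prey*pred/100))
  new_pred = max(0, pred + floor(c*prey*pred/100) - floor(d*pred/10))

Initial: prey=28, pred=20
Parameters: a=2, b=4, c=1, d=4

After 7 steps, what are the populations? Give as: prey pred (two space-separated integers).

Step 1: prey: 28+5-22=11; pred: 20+5-8=17
Step 2: prey: 11+2-7=6; pred: 17+1-6=12
Step 3: prey: 6+1-2=5; pred: 12+0-4=8
Step 4: prey: 5+1-1=5; pred: 8+0-3=5
Step 5: prey: 5+1-1=5; pred: 5+0-2=3
Step 6: prey: 5+1-0=6; pred: 3+0-1=2
Step 7: prey: 6+1-0=7; pred: 2+0-0=2

Answer: 7 2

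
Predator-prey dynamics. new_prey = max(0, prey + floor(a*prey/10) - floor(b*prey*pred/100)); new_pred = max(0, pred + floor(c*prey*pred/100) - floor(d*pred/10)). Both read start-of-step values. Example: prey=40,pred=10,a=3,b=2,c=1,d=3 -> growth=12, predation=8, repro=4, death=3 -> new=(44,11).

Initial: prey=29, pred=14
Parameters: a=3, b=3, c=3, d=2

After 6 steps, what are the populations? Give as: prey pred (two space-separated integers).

Answer: 0 27

Derivation:
Step 1: prey: 29+8-12=25; pred: 14+12-2=24
Step 2: prey: 25+7-18=14; pred: 24+18-4=38
Step 3: prey: 14+4-15=3; pred: 38+15-7=46
Step 4: prey: 3+0-4=0; pred: 46+4-9=41
Step 5: prey: 0+0-0=0; pred: 41+0-8=33
Step 6: prey: 0+0-0=0; pred: 33+0-6=27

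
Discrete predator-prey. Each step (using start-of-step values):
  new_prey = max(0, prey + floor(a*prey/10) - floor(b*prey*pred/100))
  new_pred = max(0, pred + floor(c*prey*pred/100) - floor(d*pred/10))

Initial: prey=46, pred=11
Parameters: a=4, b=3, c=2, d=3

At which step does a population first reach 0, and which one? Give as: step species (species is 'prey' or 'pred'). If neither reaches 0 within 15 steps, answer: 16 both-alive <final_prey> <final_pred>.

Answer: 5 prey

Derivation:
Step 1: prey: 46+18-15=49; pred: 11+10-3=18
Step 2: prey: 49+19-26=42; pred: 18+17-5=30
Step 3: prey: 42+16-37=21; pred: 30+25-9=46
Step 4: prey: 21+8-28=1; pred: 46+19-13=52
Step 5: prey: 1+0-1=0; pred: 52+1-15=38
First extinction: prey at step 5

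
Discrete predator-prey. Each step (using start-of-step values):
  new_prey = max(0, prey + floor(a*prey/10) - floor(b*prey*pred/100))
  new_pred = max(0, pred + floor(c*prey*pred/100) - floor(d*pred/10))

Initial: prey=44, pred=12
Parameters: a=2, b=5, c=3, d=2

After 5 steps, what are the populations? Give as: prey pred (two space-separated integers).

Answer: 0 21

Derivation:
Step 1: prey: 44+8-26=26; pred: 12+15-2=25
Step 2: prey: 26+5-32=0; pred: 25+19-5=39
Step 3: prey: 0+0-0=0; pred: 39+0-7=32
Step 4: prey: 0+0-0=0; pred: 32+0-6=26
Step 5: prey: 0+0-0=0; pred: 26+0-5=21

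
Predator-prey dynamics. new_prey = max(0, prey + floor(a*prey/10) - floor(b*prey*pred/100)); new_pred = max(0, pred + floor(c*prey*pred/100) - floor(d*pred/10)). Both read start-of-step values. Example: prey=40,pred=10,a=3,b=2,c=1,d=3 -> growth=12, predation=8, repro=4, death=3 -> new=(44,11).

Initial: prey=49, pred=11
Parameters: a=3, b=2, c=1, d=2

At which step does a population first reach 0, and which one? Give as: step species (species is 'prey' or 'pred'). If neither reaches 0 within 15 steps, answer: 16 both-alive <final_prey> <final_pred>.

Answer: 16 both-alive 1 8

Derivation:
Step 1: prey: 49+14-10=53; pred: 11+5-2=14
Step 2: prey: 53+15-14=54; pred: 14+7-2=19
Step 3: prey: 54+16-20=50; pred: 19+10-3=26
Step 4: prey: 50+15-26=39; pred: 26+13-5=34
Step 5: prey: 39+11-26=24; pred: 34+13-6=41
Step 6: prey: 24+7-19=12; pred: 41+9-8=42
Step 7: prey: 12+3-10=5; pred: 42+5-8=39
Step 8: prey: 5+1-3=3; pred: 39+1-7=33
Step 9: prey: 3+0-1=2; pred: 33+0-6=27
Step 10: prey: 2+0-1=1; pred: 27+0-5=22
Step 11: prey: 1+0-0=1; pred: 22+0-4=18
Step 12: prey: 1+0-0=1; pred: 18+0-3=15
Step 13: prey: 1+0-0=1; pred: 15+0-3=12
Step 14: prey: 1+0-0=1; pred: 12+0-2=10
Step 15: prey: 1+0-0=1; pred: 10+0-2=8
No extinction within 15 steps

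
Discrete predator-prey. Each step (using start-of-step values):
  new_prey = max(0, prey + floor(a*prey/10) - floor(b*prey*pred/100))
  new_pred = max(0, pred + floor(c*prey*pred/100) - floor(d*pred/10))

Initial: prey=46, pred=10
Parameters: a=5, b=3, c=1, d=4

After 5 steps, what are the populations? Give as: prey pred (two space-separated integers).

Step 1: prey: 46+23-13=56; pred: 10+4-4=10
Step 2: prey: 56+28-16=68; pred: 10+5-4=11
Step 3: prey: 68+34-22=80; pred: 11+7-4=14
Step 4: prey: 80+40-33=87; pred: 14+11-5=20
Step 5: prey: 87+43-52=78; pred: 20+17-8=29

Answer: 78 29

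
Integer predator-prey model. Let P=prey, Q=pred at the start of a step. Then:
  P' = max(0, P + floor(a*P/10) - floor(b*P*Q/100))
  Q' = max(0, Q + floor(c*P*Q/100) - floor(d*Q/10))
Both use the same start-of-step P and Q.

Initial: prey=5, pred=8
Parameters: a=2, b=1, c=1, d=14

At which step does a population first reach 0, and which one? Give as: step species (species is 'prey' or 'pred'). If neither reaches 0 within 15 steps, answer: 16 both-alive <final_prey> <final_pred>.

Step 1: prey: 5+1-0=6; pred: 8+0-11=0
First extinction: pred at step 1

Answer: 1 pred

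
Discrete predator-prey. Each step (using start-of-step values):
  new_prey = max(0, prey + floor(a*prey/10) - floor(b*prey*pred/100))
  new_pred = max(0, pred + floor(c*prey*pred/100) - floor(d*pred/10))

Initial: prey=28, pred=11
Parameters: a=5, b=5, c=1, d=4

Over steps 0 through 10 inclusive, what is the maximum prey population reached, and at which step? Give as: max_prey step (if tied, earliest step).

Answer: 61 9

Derivation:
Step 1: prey: 28+14-15=27; pred: 11+3-4=10
Step 2: prey: 27+13-13=27; pred: 10+2-4=8
Step 3: prey: 27+13-10=30; pred: 8+2-3=7
Step 4: prey: 30+15-10=35; pred: 7+2-2=7
Step 5: prey: 35+17-12=40; pred: 7+2-2=7
Step 6: prey: 40+20-14=46; pred: 7+2-2=7
Step 7: prey: 46+23-16=53; pred: 7+3-2=8
Step 8: prey: 53+26-21=58; pred: 8+4-3=9
Step 9: prey: 58+29-26=61; pred: 9+5-3=11
Step 10: prey: 61+30-33=58; pred: 11+6-4=13
Max prey = 61 at step 9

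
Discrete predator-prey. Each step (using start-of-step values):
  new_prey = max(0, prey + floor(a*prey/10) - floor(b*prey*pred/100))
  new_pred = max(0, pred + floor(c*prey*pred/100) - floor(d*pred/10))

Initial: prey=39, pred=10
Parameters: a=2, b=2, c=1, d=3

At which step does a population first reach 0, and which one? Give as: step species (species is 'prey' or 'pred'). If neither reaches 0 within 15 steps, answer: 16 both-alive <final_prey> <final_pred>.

Answer: 16 both-alive 39 10

Derivation:
Step 1: prey: 39+7-7=39; pred: 10+3-3=10
Steps 2-15: state stable at prey=39, pred=10 (no change)
No extinction within 15 steps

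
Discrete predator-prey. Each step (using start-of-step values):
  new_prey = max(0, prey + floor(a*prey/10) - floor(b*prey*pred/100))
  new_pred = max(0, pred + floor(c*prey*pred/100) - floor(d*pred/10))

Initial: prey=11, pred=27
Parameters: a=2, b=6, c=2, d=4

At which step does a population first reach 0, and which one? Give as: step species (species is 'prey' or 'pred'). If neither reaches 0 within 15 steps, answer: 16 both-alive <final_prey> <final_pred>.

Step 1: prey: 11+2-17=0; pred: 27+5-10=22
First extinction: prey at step 1

Answer: 1 prey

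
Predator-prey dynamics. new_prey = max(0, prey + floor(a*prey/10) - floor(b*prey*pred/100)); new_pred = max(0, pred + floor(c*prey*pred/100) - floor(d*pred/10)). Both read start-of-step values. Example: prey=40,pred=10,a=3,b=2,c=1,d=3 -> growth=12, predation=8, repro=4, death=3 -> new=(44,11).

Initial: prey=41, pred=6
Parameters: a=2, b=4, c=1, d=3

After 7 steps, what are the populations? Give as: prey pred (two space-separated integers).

Answer: 24 6

Derivation:
Step 1: prey: 41+8-9=40; pred: 6+2-1=7
Step 2: prey: 40+8-11=37; pred: 7+2-2=7
Step 3: prey: 37+7-10=34; pred: 7+2-2=7
Step 4: prey: 34+6-9=31; pred: 7+2-2=7
Step 5: prey: 31+6-8=29; pred: 7+2-2=7
Step 6: prey: 29+5-8=26; pred: 7+2-2=7
Step 7: prey: 26+5-7=24; pred: 7+1-2=6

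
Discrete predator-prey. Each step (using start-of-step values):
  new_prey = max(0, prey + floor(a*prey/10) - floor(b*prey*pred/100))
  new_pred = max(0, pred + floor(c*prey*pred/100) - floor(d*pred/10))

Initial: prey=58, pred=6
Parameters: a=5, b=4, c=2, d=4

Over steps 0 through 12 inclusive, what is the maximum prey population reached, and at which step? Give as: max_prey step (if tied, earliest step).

Step 1: prey: 58+29-13=74; pred: 6+6-2=10
Step 2: prey: 74+37-29=82; pred: 10+14-4=20
Step 3: prey: 82+41-65=58; pred: 20+32-8=44
Step 4: prey: 58+29-102=0; pred: 44+51-17=78
Step 5: prey: 0+0-0=0; pred: 78+0-31=47
Step 6: prey: 0+0-0=0; pred: 47+0-18=29
Step 7: prey: 0+0-0=0; pred: 29+0-11=18
Step 8: prey: 0+0-0=0; pred: 18+0-7=11
Step 9: prey: 0+0-0=0; pred: 11+0-4=7
Step 10: prey: 0+0-0=0; pred: 7+0-2=5
Step 11: prey: 0+0-0=0; pred: 5+0-2=3
Step 12: prey: 0+0-0=0; pred: 3+0-1=2
Max prey = 82 at step 2

Answer: 82 2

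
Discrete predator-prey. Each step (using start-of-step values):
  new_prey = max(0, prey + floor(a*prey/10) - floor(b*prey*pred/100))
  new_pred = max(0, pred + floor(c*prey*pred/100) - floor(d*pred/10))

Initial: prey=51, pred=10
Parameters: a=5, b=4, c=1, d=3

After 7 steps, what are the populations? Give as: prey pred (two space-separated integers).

Step 1: prey: 51+25-20=56; pred: 10+5-3=12
Step 2: prey: 56+28-26=58; pred: 12+6-3=15
Step 3: prey: 58+29-34=53; pred: 15+8-4=19
Step 4: prey: 53+26-40=39; pred: 19+10-5=24
Step 5: prey: 39+19-37=21; pred: 24+9-7=26
Step 6: prey: 21+10-21=10; pred: 26+5-7=24
Step 7: prey: 10+5-9=6; pred: 24+2-7=19

Answer: 6 19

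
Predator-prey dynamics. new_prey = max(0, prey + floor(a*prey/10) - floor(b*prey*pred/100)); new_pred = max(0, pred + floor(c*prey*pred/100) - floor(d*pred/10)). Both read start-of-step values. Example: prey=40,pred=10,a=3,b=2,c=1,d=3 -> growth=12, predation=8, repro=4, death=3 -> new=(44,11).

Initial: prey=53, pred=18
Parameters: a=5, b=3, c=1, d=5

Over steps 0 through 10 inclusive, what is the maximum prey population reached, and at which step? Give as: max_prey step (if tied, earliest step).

Answer: 58 9

Derivation:
Step 1: prey: 53+26-28=51; pred: 18+9-9=18
Step 2: prey: 51+25-27=49; pred: 18+9-9=18
Step 3: prey: 49+24-26=47; pred: 18+8-9=17
Step 4: prey: 47+23-23=47; pred: 17+7-8=16
Step 5: prey: 47+23-22=48; pred: 16+7-8=15
Step 6: prey: 48+24-21=51; pred: 15+7-7=15
Step 7: prey: 51+25-22=54; pred: 15+7-7=15
Step 8: prey: 54+27-24=57; pred: 15+8-7=16
Step 9: prey: 57+28-27=58; pred: 16+9-8=17
Step 10: prey: 58+29-29=58; pred: 17+9-8=18
Max prey = 58 at step 9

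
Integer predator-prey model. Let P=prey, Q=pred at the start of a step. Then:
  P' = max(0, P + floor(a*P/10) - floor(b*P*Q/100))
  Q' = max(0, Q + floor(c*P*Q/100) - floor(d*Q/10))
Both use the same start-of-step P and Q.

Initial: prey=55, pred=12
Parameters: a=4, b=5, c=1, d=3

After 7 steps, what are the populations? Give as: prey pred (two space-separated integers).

Step 1: prey: 55+22-33=44; pred: 12+6-3=15
Step 2: prey: 44+17-33=28; pred: 15+6-4=17
Step 3: prey: 28+11-23=16; pred: 17+4-5=16
Step 4: prey: 16+6-12=10; pred: 16+2-4=14
Step 5: prey: 10+4-7=7; pred: 14+1-4=11
Step 6: prey: 7+2-3=6; pred: 11+0-3=8
Step 7: prey: 6+2-2=6; pred: 8+0-2=6

Answer: 6 6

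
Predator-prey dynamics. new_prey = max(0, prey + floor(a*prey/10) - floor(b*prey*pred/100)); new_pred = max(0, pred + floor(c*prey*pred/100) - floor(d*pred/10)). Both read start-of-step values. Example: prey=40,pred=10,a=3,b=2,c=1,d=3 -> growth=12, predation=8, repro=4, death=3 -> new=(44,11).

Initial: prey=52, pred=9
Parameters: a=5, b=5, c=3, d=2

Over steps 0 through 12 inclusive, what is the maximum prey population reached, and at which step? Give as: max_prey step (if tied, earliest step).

Step 1: prey: 52+26-23=55; pred: 9+14-1=22
Step 2: prey: 55+27-60=22; pred: 22+36-4=54
Step 3: prey: 22+11-59=0; pred: 54+35-10=79
Step 4: prey: 0+0-0=0; pred: 79+0-15=64
Step 5: prey: 0+0-0=0; pred: 64+0-12=52
Step 6: prey: 0+0-0=0; pred: 52+0-10=42
Step 7: prey: 0+0-0=0; pred: 42+0-8=34
Step 8: prey: 0+0-0=0; pred: 34+0-6=28
Step 9: prey: 0+0-0=0; pred: 28+0-5=23
Step 10: prey: 0+0-0=0; pred: 23+0-4=19
Step 11: prey: 0+0-0=0; pred: 19+0-3=16
Step 12: prey: 0+0-0=0; pred: 16+0-3=13
Max prey = 55 at step 1

Answer: 55 1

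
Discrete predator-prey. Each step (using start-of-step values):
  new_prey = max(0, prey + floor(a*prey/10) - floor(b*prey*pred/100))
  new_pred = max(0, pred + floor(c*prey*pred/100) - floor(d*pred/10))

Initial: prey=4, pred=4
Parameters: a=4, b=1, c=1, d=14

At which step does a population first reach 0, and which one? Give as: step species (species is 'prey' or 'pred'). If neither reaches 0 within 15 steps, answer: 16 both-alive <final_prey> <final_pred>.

Answer: 1 pred

Derivation:
Step 1: prey: 4+1-0=5; pred: 4+0-5=0
First extinction: pred at step 1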